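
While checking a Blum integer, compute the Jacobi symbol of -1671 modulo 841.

(-1671|841)
  = (1671|841)    [841 ≡ 1 mod 4 ⇒ (-1|841) = +1]
  = (830|841)    [1671 ≡ 830 mod 841]
  = (415|841)    [841 ≡ 1 mod 8 ⇒ (2|841) = +1]
  = (841|415)    [QR: 841 ≡ 1 mod 4, sign kept]
  = (11|415)    [841 ≡ 11 mod 415]
  = -(415|11)    [QR: both ≡ 3 mod 4, sign flips]
  = -(8|11)    [415 ≡ 8 mod 11]
  = (1|11)    [11 ≡ 3 mod 8 ⇒ (2|11)^3 = -1]
  = 1    [(1|11) = 1]

1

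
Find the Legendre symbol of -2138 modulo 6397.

-1

Reduce the numerator: -2138 ≡ 4259 (mod 6397), so (-2138|6397) = (4259|6397).
6397 ≡ 1 (mod 4), so quadratic reciprocity gives (4259|6397) = (6397|4259). Reduce: 6397 ≡ 2138 (mod 4259). Now have (2138|4259).
Factor out 2: 2138 = 2·1069. Since 4259 ≡ 3 (mod 8), (2|4259) = -1. Now have -(1069|4259).
1069 ≡ 1 (mod 4), so quadratic reciprocity gives (1069|4259) = (4259|1069). Reduce: 4259 ≡ 1052 (mod 1069). Now have -(1052|1069).
Factor out 2: 1052 = 2^2·263. Since 1069 ≡ 5 (mod 8), (2|1069) = -1, and (2|1069)^2 = +1. Now have -(263|1069).
1069 ≡ 1 (mod 4), so quadratic reciprocity gives (263|1069) = (1069|263). Reduce: 1069 ≡ 17 (mod 263). Now have -(17|263).
17 ≡ 1 (mod 4), so quadratic reciprocity gives (17|263) = (263|17). Reduce: 263 ≡ 8 (mod 17). Now have -(8|17).
Factor out 2: 8 = 2^3. Since 17 ≡ 1 (mod 8), (2|17) = +1, and (2|17)^3 = +1. Now have -(1|17).
(1|17) = 1. Collecting the sign factors: -1.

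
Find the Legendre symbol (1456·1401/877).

-1

By multiplicativity, (1456·1401/877) = (1456/877)·(1401/877).
First factor (1456/877):
Reduce the numerator: 1456 ≡ 579 (mod 877), so (1456/877) = (579/877).
877 ≡ 1 (mod 4), so quadratic reciprocity gives (579/877) = (877/579). Reduce: 877 ≡ 298 (mod 579). Now have (298/579).
Factor out 2: 298 = 2·149. Since 579 ≡ 3 (mod 8), (2/579) = -1. Now have -(149/579).
149 ≡ 1 (mod 4), so quadratic reciprocity gives (149/579) = (579/149). Reduce: 579 ≡ 132 (mod 149). Now have -(132/149).
Factor out 2: 132 = 2^2·33. Since 149 ≡ 5 (mod 8), (2/149) = -1, and (2/149)^2 = +1. Now have -(33/149).
33 ≡ 1 (mod 4), so quadratic reciprocity gives (33/149) = (149/33). Reduce: 149 ≡ 17 (mod 33). Now have -(17/33).
17 ≡ 1 (mod 4), so quadratic reciprocity gives (17/33) = (33/17). Reduce: 33 ≡ 16 (mod 17). Now have -(16/17).
Factor out 2: 16 = 2^4. Since 17 ≡ 1 (mod 8), (2/17) = +1, and (2/17)^4 = +1. Now have -(1/17).
(1/17) = 1. Collecting the sign factors: -1.
Second factor (1401/877):
Reduce the numerator: 1401 ≡ 524 (mod 877), so (1401/877) = (524/877).
Factor out 2: 524 = 2^2·131. Since 877 ≡ 5 (mod 8), (2/877) = -1, and (2/877)^2 = +1. Now have (131/877).
877 ≡ 1 (mod 4), so quadratic reciprocity gives (131/877) = (877/131). Reduce: 877 ≡ 91 (mod 131). Now have (91/131).
Both 91 ≡ 3 and 131 ≡ 3 (mod 4), so reciprocity gives (91/131) = -(131/91). Reduce: 131 ≡ 40 (mod 91). Now have -(40/91).
Factor out 2: 40 = 2^3·5. Since 91 ≡ 3 (mod 8), (2/91) = -1, and (2/91)^3 = -1. Now have (5/91).
5 ≡ 1 (mod 4), so quadratic reciprocity gives (5/91) = (91/5). Reduce: 91 ≡ 1 (mod 5). Now have (1/5).
(1/5) = 1. Collecting the sign factors: 1.
Product: (-1)·(1) = -1.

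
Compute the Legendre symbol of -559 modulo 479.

(-559|479)
  = -(559|479)    [479 ≡ 3 mod 4 ⇒ (-1|479) = -1]
  = -(80|479)    [559 ≡ 80 mod 479]
  = -(5|479)    [479 ≡ 7 mod 8 ⇒ (2|479)^4 = +1]
  = -(479|5)    [QR: 5 ≡ 1 mod 4, sign kept]
  = -(4|5)    [479 ≡ 4 mod 5]
  = -(1|5)    [5 ≡ 5 mod 8 ⇒ (2|5)^2 = +1]
  = -1    [(1|5) = 1]

-1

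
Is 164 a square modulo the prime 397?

no

Factor out 2: 164 = 2^2·41. Since 397 ≡ 5 (mod 8), (2/397) = -1, and (2/397)^2 = +1. Now have (41/397).
41 ≡ 1 (mod 4), so quadratic reciprocity gives (41/397) = (397/41). Reduce: 397 ≡ 28 (mod 41). Now have (28/41).
Factor out 2: 28 = 2^2·7. Since 41 ≡ 1 (mod 8), (2/41) = +1, and (2/41)^2 = +1. Now have (7/41).
41 ≡ 1 (mod 4), so quadratic reciprocity gives (7/41) = (41/7). Reduce: 41 ≡ 6 (mod 7). Now have (6/7).
Factor out 2: 6 = 2·3. Since 7 ≡ 7 (mod 8), (2/7) = +1. Now have (3/7).
Both 3 ≡ 3 and 7 ≡ 3 (mod 4), so reciprocity gives (3/7) = -(7/3). Reduce: 7 ≡ 1 (mod 3). Now have -(1/3).
(1/3) = 1. Collecting the sign factors: -1.
The Legendre symbol is -1, so x^2 ≡ 164 (mod 397) has no solution.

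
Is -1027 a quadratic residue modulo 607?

no

Reduce the numerator: -1027 ≡ 187 (mod 607), so (-1027|607) = (187|607).
Both 187 ≡ 3 and 607 ≡ 3 (mod 4), so reciprocity gives (187|607) = -(607|187). Reduce: 607 ≡ 46 (mod 187). Now have -(46|187).
Factor out 2: 46 = 2·23. Since 187 ≡ 3 (mod 8), (2|187) = -1. Now have (23|187).
Both 23 ≡ 3 and 187 ≡ 3 (mod 4), so reciprocity gives (23|187) = -(187|23). Reduce: 187 ≡ 3 (mod 23). Now have -(3|23).
Both 3 ≡ 3 and 23 ≡ 3 (mod 4), so reciprocity gives (3|23) = -(23|3). Reduce: 23 ≡ 2 (mod 3). Now have (2|3).
Factor out 2: 2 = 2. Since 3 ≡ 3 (mod 8), (2|3) = -1. Now have -(1|3).
(1|3) = 1. Collecting the sign factors: -1.
(-1027|607) = -1, and 607 is prime, so -1027 is not a quadratic residue mod 607.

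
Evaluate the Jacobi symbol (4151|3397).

(4151|3397)
  = (754|3397)    [4151 ≡ 754 mod 3397]
  = -(377|3397)    [3397 ≡ 5 mod 8 ⇒ (2|3397) = -1]
  = -(3397|377)    [QR: 377 ≡ 1 mod 4, sign kept]
  = -(4|377)    [3397 ≡ 4 mod 377]
  = -(1|377)    [377 ≡ 1 mod 8 ⇒ (2|377)^2 = +1]
  = -1    [(1|377) = 1]

-1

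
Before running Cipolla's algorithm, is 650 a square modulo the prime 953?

yes

Factor out 2: 650 = 2·325. Since 953 ≡ 1 (mod 8), (2/953) = +1. Now have (325/953).
325 ≡ 1 (mod 4), so quadratic reciprocity gives (325/953) = (953/325). Reduce: 953 ≡ 303 (mod 325). Now have (303/325).
325 ≡ 1 (mod 4), so quadratic reciprocity gives (303/325) = (325/303). Reduce: 325 ≡ 22 (mod 303). Now have (22/303).
Factor out 2: 22 = 2·11. Since 303 ≡ 7 (mod 8), (2/303) = +1. Now have (11/303).
Both 11 ≡ 3 and 303 ≡ 3 (mod 4), so reciprocity gives (11/303) = -(303/11). Reduce: 303 ≡ 6 (mod 11). Now have -(6/11).
Factor out 2: 6 = 2·3. Since 11 ≡ 3 (mod 8), (2/11) = -1. Now have (3/11).
Both 3 ≡ 3 and 11 ≡ 3 (mod 4), so reciprocity gives (3/11) = -(11/3). Reduce: 11 ≡ 2 (mod 3). Now have -(2/3).
Factor out 2: 2 = 2. Since 3 ≡ 3 (mod 8), (2/3) = -1. Now have (1/3).
(1/3) = 1. Collecting the sign factors: 1.
(650/953) = 1, and 953 is prime, so 650 is a quadratic residue mod 953.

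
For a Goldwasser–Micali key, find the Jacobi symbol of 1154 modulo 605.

1

(1154|605)
  = (549|605)    [1154 ≡ 549 mod 605]
  = (605|549)    [QR: 549 ≡ 1 mod 4, sign kept]
  = (56|549)    [605 ≡ 56 mod 549]
  = -(7|549)    [549 ≡ 5 mod 8 ⇒ (2|549)^3 = -1]
  = -(549|7)    [QR: 549 ≡ 1 mod 4, sign kept]
  = -(3|7)    [549 ≡ 3 mod 7]
  = (7|3)    [QR: both ≡ 3 mod 4, sign flips]
  = (1|3)    [7 ≡ 1 mod 3]
  = 1    [(1|3) = 1]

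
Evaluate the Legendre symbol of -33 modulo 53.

Pull out -1: (-33/53) = (-1/53)·(33/53). Since 53 ≡ 1 (mod 4), (-1/53) = +1. Now have (33/53).
33 ≡ 1 (mod 4), so quadratic reciprocity gives (33/53) = (53/33). Reduce: 53 ≡ 20 (mod 33). Now have (20/33).
Factor out 2: 20 = 2^2·5. Since 33 ≡ 1 (mod 8), (2/33) = +1, and (2/33)^2 = +1. Now have (5/33).
5 ≡ 1 (mod 4), so quadratic reciprocity gives (5/33) = (33/5). Reduce: 33 ≡ 3 (mod 5). Now have (3/5).
5 ≡ 1 (mod 4), so quadratic reciprocity gives (3/5) = (5/3). Reduce: 5 ≡ 2 (mod 3). Now have (2/3).
Factor out 2: 2 = 2. Since 3 ≡ 3 (mod 8), (2/3) = -1. Now have -(1/3).
(1/3) = 1. Collecting the sign factors: -1.

-1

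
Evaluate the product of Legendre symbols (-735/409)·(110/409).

-1

By multiplicativity, (-735·110/409) = (-735/409)·(110/409).
First factor (-735/409):
Pull out -1: (-735/409) = (-1/409)·(735/409). Since 409 ≡ 1 (mod 4), (-1/409) = +1. Now have (735/409).
Reduce the numerator: 735 ≡ 326 (mod 409), so (735/409) = (326/409).
Factor out 2: 326 = 2·163. Since 409 ≡ 1 (mod 8), (2/409) = +1. Now have (163/409).
409 ≡ 1 (mod 4), so quadratic reciprocity gives (163/409) = (409/163). Reduce: 409 ≡ 83 (mod 163). Now have (83/163).
Both 83 ≡ 3 and 163 ≡ 3 (mod 4), so reciprocity gives (83/163) = -(163/83). Reduce: 163 ≡ 80 (mod 83). Now have -(80/83).
Factor out 2: 80 = 2^4·5. Since 83 ≡ 3 (mod 8), (2/83) = -1, and (2/83)^4 = +1. Now have -(5/83).
5 ≡ 1 (mod 4), so quadratic reciprocity gives (5/83) = (83/5). Reduce: 83 ≡ 3 (mod 5). Now have -(3/5).
5 ≡ 1 (mod 4), so quadratic reciprocity gives (3/5) = (5/3). Reduce: 5 ≡ 2 (mod 3). Now have -(2/3).
Factor out 2: 2 = 2. Since 3 ≡ 3 (mod 8), (2/3) = -1. Now have (1/3).
(1/3) = 1. Collecting the sign factors: 1.
Second factor (110/409):
Factor out 2: 110 = 2·55. Since 409 ≡ 1 (mod 8), (2/409) = +1. Now have (55/409).
409 ≡ 1 (mod 4), so quadratic reciprocity gives (55/409) = (409/55). Reduce: 409 ≡ 24 (mod 55). Now have (24/55).
Factor out 2: 24 = 2^3·3. Since 55 ≡ 7 (mod 8), (2/55) = +1, and (2/55)^3 = +1. Now have (3/55).
Both 3 ≡ 3 and 55 ≡ 3 (mod 4), so reciprocity gives (3/55) = -(55/3). Reduce: 55 ≡ 1 (mod 3). Now have -(1/3).
(1/3) = 1. Collecting the sign factors: -1.
Product: (1)·(-1) = -1.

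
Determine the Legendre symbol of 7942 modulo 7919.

Reduce the numerator: 7942 ≡ 23 (mod 7919), so (7942/7919) = (23/7919).
Both 23 ≡ 3 and 7919 ≡ 3 (mod 4), so reciprocity gives (23/7919) = -(7919/23). Reduce: 7919 ≡ 7 (mod 23). Now have -(7/23).
Both 7 ≡ 3 and 23 ≡ 3 (mod 4), so reciprocity gives (7/23) = -(23/7). Reduce: 23 ≡ 2 (mod 7). Now have (2/7).
Factor out 2: 2 = 2. Since 7 ≡ 7 (mod 8), (2/7) = +1. Now have (1/7).
(1/7) = 1. Collecting the sign factors: 1.

1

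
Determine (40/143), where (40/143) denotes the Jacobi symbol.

Factor out 2: 40 = 2^3·5. Since 143 ≡ 7 (mod 8), (2/143) = +1, and (2/143)^3 = +1. Now have (5/143).
5 ≡ 1 (mod 4), so quadratic reciprocity gives (5/143) = (143/5). Reduce: 143 ≡ 3 (mod 5). Now have (3/5).
5 ≡ 1 (mod 4), so quadratic reciprocity gives (3/5) = (5/3). Reduce: 5 ≡ 2 (mod 3). Now have (2/3).
Factor out 2: 2 = 2. Since 3 ≡ 3 (mod 8), (2/3) = -1. Now have -(1/3).
(1/3) = 1. Collecting the sign factors: -1.

-1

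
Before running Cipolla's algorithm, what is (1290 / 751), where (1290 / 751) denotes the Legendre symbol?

-1

Reduce the numerator: 1290 ≡ 539 (mod 751), so (1290 / 751) = (539 / 751).
Both 539 ≡ 3 and 751 ≡ 3 (mod 4), so reciprocity gives (539 / 751) = -(751 / 539). Reduce: 751 ≡ 212 (mod 539). Now have -(212 / 539).
Factor out 2: 212 = 2^2·53. Since 539 ≡ 3 (mod 8), (2 / 539) = -1, and (2 / 539)^2 = +1. Now have -(53 / 539).
53 ≡ 1 (mod 4), so quadratic reciprocity gives (53 / 539) = (539 / 53). Reduce: 539 ≡ 9 (mod 53). Now have -(9 / 53).
9 ≡ 1 (mod 4), so quadratic reciprocity gives (9 / 53) = (53 / 9). Reduce: 53 ≡ 8 (mod 9). Now have -(8 / 9).
Factor out 2: 8 = 2^3. Since 9 ≡ 1 (mod 8), (2 / 9) = +1, and (2 / 9)^3 = +1. Now have -(1 / 9).
(1 / 9) = 1. Collecting the sign factors: -1.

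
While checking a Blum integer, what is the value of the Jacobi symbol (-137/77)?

(-137/77)
  = (17/77)    [-137 ≡ 17 mod 77]
  = (77/17)    [QR: 17 ≡ 1 mod 4, sign kept]
  = (9/17)    [77 ≡ 9 mod 17]
  = (17/9)    [QR: 9 ≡ 1 mod 4, sign kept]
  = (8/9)    [17 ≡ 8 mod 9]
  = (1/9)    [9 ≡ 1 mod 8 ⇒ (2/9)^3 = +1]
  = 1    [(1/9) = 1]

1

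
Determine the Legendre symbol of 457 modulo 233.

Reduce the numerator: 457 ≡ 224 (mod 233), so (457/233) = (224/233).
Factor out 2: 224 = 2^5·7. Since 233 ≡ 1 (mod 8), (2/233) = +1, and (2/233)^5 = +1. Now have (7/233).
233 ≡ 1 (mod 4), so quadratic reciprocity gives (7/233) = (233/7). Reduce: 233 ≡ 2 (mod 7). Now have (2/7).
Factor out 2: 2 = 2. Since 7 ≡ 7 (mod 8), (2/7) = +1. Now have (1/7).
(1/7) = 1. Collecting the sign factors: 1.

1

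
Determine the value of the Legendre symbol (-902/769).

Reduce the numerator: -902 ≡ 636 (mod 769), so (-902/769) = (636/769).
Factor out 2: 636 = 2^2·159. Since 769 ≡ 1 (mod 8), (2/769) = +1, and (2/769)^2 = +1. Now have (159/769).
769 ≡ 1 (mod 4), so quadratic reciprocity gives (159/769) = (769/159). Reduce: 769 ≡ 133 (mod 159). Now have (133/159).
133 ≡ 1 (mod 4), so quadratic reciprocity gives (133/159) = (159/133). Reduce: 159 ≡ 26 (mod 133). Now have (26/133).
Factor out 2: 26 = 2·13. Since 133 ≡ 5 (mod 8), (2/133) = -1. Now have -(13/133).
13 ≡ 1 (mod 4), so quadratic reciprocity gives (13/133) = (133/13). Reduce: 133 ≡ 3 (mod 13). Now have -(3/13).
13 ≡ 1 (mod 4), so quadratic reciprocity gives (3/13) = (13/3). Reduce: 13 ≡ 1 (mod 3). Now have -(1/3).
(1/3) = 1. Collecting the sign factors: -1.

-1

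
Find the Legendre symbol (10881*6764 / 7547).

-1

By multiplicativity, (10881·6764 / 7547) = (10881 / 7547)·(6764 / 7547).
First factor (10881 / 7547):
(10881 / 7547)
  = (3334 / 7547)    [10881 ≡ 3334 mod 7547]
  = -(1667 / 7547)    [7547 ≡ 3 mod 8 ⇒ (2 / 7547) = -1]
  = (7547 / 1667)    [QR: both ≡ 3 mod 4, sign flips]
  = (879 / 1667)    [7547 ≡ 879 mod 1667]
  = -(1667 / 879)    [QR: both ≡ 3 mod 4, sign flips]
  = -(788 / 879)    [1667 ≡ 788 mod 879]
  = -(197 / 879)    [879 ≡ 7 mod 8 ⇒ (2 / 879)^2 = +1]
  = -(879 / 197)    [QR: 197 ≡ 1 mod 4, sign kept]
  = -(91 / 197)    [879 ≡ 91 mod 197]
  = -(197 / 91)    [QR: 197 ≡ 1 mod 4, sign kept]
  = -(15 / 91)    [197 ≡ 15 mod 91]
  = (91 / 15)    [QR: both ≡ 3 mod 4, sign flips]
  = (1 / 15)    [91 ≡ 1 mod 15]
  = 1    [(1 / 15) = 1]
Second factor (6764 / 7547):
(6764 / 7547)
  = (1691 / 7547)    [7547 ≡ 3 mod 8 ⇒ (2 / 7547)^2 = +1]
  = -(7547 / 1691)    [QR: both ≡ 3 mod 4, sign flips]
  = -(783 / 1691)    [7547 ≡ 783 mod 1691]
  = (1691 / 783)    [QR: both ≡ 3 mod 4, sign flips]
  = (125 / 783)    [1691 ≡ 125 mod 783]
  = (783 / 125)    [QR: 125 ≡ 1 mod 4, sign kept]
  = (33 / 125)    [783 ≡ 33 mod 125]
  = (125 / 33)    [QR: 33 ≡ 1 mod 4, sign kept]
  = (26 / 33)    [125 ≡ 26 mod 33]
  = (13 / 33)    [33 ≡ 1 mod 8 ⇒ (2 / 33) = +1]
  = (33 / 13)    [QR: 13 ≡ 1 mod 4, sign kept]
  = (7 / 13)    [33 ≡ 7 mod 13]
  = (13 / 7)    [QR: 13 ≡ 1 mod 4, sign kept]
  = (6 / 7)    [13 ≡ 6 mod 7]
  = (3 / 7)    [7 ≡ 7 mod 8 ⇒ (2 / 7) = +1]
  = -(7 / 3)    [QR: both ≡ 3 mod 4, sign flips]
  = -(1 / 3)    [7 ≡ 1 mod 3]
  = -1    [(1 / 3) = 1]
Product: (1)·(-1) = -1.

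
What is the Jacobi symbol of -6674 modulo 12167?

Reduce the numerator: -6674 ≡ 5493 (mod 12167), so (-6674/12167) = (5493/12167).
5493 ≡ 1 (mod 4), so quadratic reciprocity gives (5493/12167) = (12167/5493). Reduce: 12167 ≡ 1181 (mod 5493). Now have (1181/5493).
1181 ≡ 1 (mod 4), so quadratic reciprocity gives (1181/5493) = (5493/1181). Reduce: 5493 ≡ 769 (mod 1181). Now have (769/1181).
769 ≡ 1 (mod 4), so quadratic reciprocity gives (769/1181) = (1181/769). Reduce: 1181 ≡ 412 (mod 769). Now have (412/769).
Factor out 2: 412 = 2^2·103. Since 769 ≡ 1 (mod 8), (2/769) = +1, and (2/769)^2 = +1. Now have (103/769).
769 ≡ 1 (mod 4), so quadratic reciprocity gives (103/769) = (769/103). Reduce: 769 ≡ 48 (mod 103). Now have (48/103).
Factor out 2: 48 = 2^4·3. Since 103 ≡ 7 (mod 8), (2/103) = +1, and (2/103)^4 = +1. Now have (3/103).
Both 3 ≡ 3 and 103 ≡ 3 (mod 4), so reciprocity gives (3/103) = -(103/3). Reduce: 103 ≡ 1 (mod 3). Now have -(1/3).
(1/3) = 1. Collecting the sign factors: -1.

-1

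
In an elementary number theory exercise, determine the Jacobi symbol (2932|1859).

(2932|1859)
  = (1073|1859)    [2932 ≡ 1073 mod 1859]
  = (1859|1073)    [QR: 1073 ≡ 1 mod 4, sign kept]
  = (786|1073)    [1859 ≡ 786 mod 1073]
  = (393|1073)    [1073 ≡ 1 mod 8 ⇒ (2|1073) = +1]
  = (1073|393)    [QR: 393 ≡ 1 mod 4, sign kept]
  = (287|393)    [1073 ≡ 287 mod 393]
  = (393|287)    [QR: 393 ≡ 1 mod 4, sign kept]
  = (106|287)    [393 ≡ 106 mod 287]
  = (53|287)    [287 ≡ 7 mod 8 ⇒ (2|287) = +1]
  = (287|53)    [QR: 53 ≡ 1 mod 4, sign kept]
  = (22|53)    [287 ≡ 22 mod 53]
  = -(11|53)    [53 ≡ 5 mod 8 ⇒ (2|53) = -1]
  = -(53|11)    [QR: 53 ≡ 1 mod 4, sign kept]
  = -(9|11)    [53 ≡ 9 mod 11]
  = -(11|9)    [QR: 9 ≡ 1 mod 4, sign kept]
  = -(2|9)    [11 ≡ 2 mod 9]
  = -(1|9)    [9 ≡ 1 mod 8 ⇒ (2|9) = +1]
  = -1    [(1|9) = 1]

-1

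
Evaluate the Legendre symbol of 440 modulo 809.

-1

Factor out 2: 440 = 2^3·55. Since 809 ≡ 1 (mod 8), (2 / 809) = +1, and (2 / 809)^3 = +1. Now have (55 / 809).
809 ≡ 1 (mod 4), so quadratic reciprocity gives (55 / 809) = (809 / 55). Reduce: 809 ≡ 39 (mod 55). Now have (39 / 55).
Both 39 ≡ 3 and 55 ≡ 3 (mod 4), so reciprocity gives (39 / 55) = -(55 / 39). Reduce: 55 ≡ 16 (mod 39). Now have -(16 / 39).
Factor out 2: 16 = 2^4. Since 39 ≡ 7 (mod 8), (2 / 39) = +1, and (2 / 39)^4 = +1. Now have -(1 / 39).
(1 / 39) = 1. Collecting the sign factors: -1.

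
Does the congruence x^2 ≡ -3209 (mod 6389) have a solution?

(-3209/6389)
  = (3209/6389)    [6389 ≡ 1 mod 4 ⇒ (-1/6389) = +1]
  = (6389/3209)    [QR: 3209 ≡ 1 mod 4, sign kept]
  = (3180/3209)    [6389 ≡ 3180 mod 3209]
  = (795/3209)    [3209 ≡ 1 mod 8 ⇒ (2/3209)^2 = +1]
  = (3209/795)    [QR: 3209 ≡ 1 mod 4, sign kept]
  = (29/795)    [3209 ≡ 29 mod 795]
  = (795/29)    [QR: 29 ≡ 1 mod 4, sign kept]
  = (12/29)    [795 ≡ 12 mod 29]
  = (3/29)    [29 ≡ 5 mod 8 ⇒ (2/29)^2 = +1]
  = (29/3)    [QR: 29 ≡ 1 mod 4, sign kept]
  = (2/3)    [29 ≡ 2 mod 3]
  = -(1/3)    [3 ≡ 3 mod 8 ⇒ (2/3) = -1]
  = -1    [(1/3) = 1]
The Legendre symbol is -1, so x^2 ≡ -3209 (mod 6389) has no solution.

no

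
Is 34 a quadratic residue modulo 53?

no

(34/53)
  = -(17/53)    [53 ≡ 5 mod 8 ⇒ (2/53) = -1]
  = -(53/17)    [QR: 17 ≡ 1 mod 4, sign kept]
  = -(2/17)    [53 ≡ 2 mod 17]
  = -(1/17)    [17 ≡ 1 mod 8 ⇒ (2/17) = +1]
  = -1    [(1/17) = 1]
The Legendre symbol is -1, so x^2 ≡ 34 (mod 53) has no solution.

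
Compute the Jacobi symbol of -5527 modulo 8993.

(-5527/8993)
  = (3466/8993)    [-5527 ≡ 3466 mod 8993]
  = (1733/8993)    [8993 ≡ 1 mod 8 ⇒ (2/8993) = +1]
  = (8993/1733)    [QR: 1733 ≡ 1 mod 4, sign kept]
  = (328/1733)    [8993 ≡ 328 mod 1733]
  = -(41/1733)    [1733 ≡ 5 mod 8 ⇒ (2/1733)^3 = -1]
  = -(1733/41)    [QR: 41 ≡ 1 mod 4, sign kept]
  = -(11/41)    [1733 ≡ 11 mod 41]
  = -(41/11)    [QR: 41 ≡ 1 mod 4, sign kept]
  = -(8/11)    [41 ≡ 8 mod 11]
  = (1/11)    [11 ≡ 3 mod 8 ⇒ (2/11)^3 = -1]
  = 1    [(1/11) = 1]

1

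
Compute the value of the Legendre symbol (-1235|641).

-1

(-1235|641)
  = (1235|641)    [641 ≡ 1 mod 4 ⇒ (-1|641) = +1]
  = (594|641)    [1235 ≡ 594 mod 641]
  = (297|641)    [641 ≡ 1 mod 8 ⇒ (2|641) = +1]
  = (641|297)    [QR: 297 ≡ 1 mod 4, sign kept]
  = (47|297)    [641 ≡ 47 mod 297]
  = (297|47)    [QR: 297 ≡ 1 mod 4, sign kept]
  = (15|47)    [297 ≡ 15 mod 47]
  = -(47|15)    [QR: both ≡ 3 mod 4, sign flips]
  = -(2|15)    [47 ≡ 2 mod 15]
  = -(1|15)    [15 ≡ 7 mod 8 ⇒ (2|15) = +1]
  = -1    [(1|15) = 1]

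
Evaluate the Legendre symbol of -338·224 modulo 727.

-1

By multiplicativity, (-338·224|727) = (-338|727)·(224|727).
First factor (-338|727):
(-338|727)
  = -(338|727)    [727 ≡ 3 mod 4 ⇒ (-1|727) = -1]
  = -(169|727)    [727 ≡ 7 mod 8 ⇒ (2|727) = +1]
  = -(727|169)    [QR: 169 ≡ 1 mod 4, sign kept]
  = -(51|169)    [727 ≡ 51 mod 169]
  = -(169|51)    [QR: 169 ≡ 1 mod 4, sign kept]
  = -(16|51)    [169 ≡ 16 mod 51]
  = -(1|51)    [51 ≡ 3 mod 8 ⇒ (2|51)^4 = +1]
  = -1    [(1|51) = 1]
Second factor (224|727):
(224|727)
  = (7|727)    [727 ≡ 7 mod 8 ⇒ (2|727)^5 = +1]
  = -(727|7)    [QR: both ≡ 3 mod 4, sign flips]
  = -(6|7)    [727 ≡ 6 mod 7]
  = -(3|7)    [7 ≡ 7 mod 8 ⇒ (2|7) = +1]
  = (7|3)    [QR: both ≡ 3 mod 4, sign flips]
  = (1|3)    [7 ≡ 1 mod 3]
  = 1    [(1|3) = 1]
Product: (-1)·(1) = -1.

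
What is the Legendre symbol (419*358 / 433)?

By multiplicativity, (419·358 / 433) = (419 / 433)·(358 / 433).
First factor (419 / 433):
433 ≡ 1 (mod 4), so quadratic reciprocity gives (419 / 433) = (433 / 419). Reduce: 433 ≡ 14 (mod 419). Now have (14 / 419).
Factor out 2: 14 = 2·7. Since 419 ≡ 3 (mod 8), (2 / 419) = -1. Now have -(7 / 419).
Both 7 ≡ 3 and 419 ≡ 3 (mod 4), so reciprocity gives (7 / 419) = -(419 / 7). Reduce: 419 ≡ 6 (mod 7). Now have (6 / 7).
Factor out 2: 6 = 2·3. Since 7 ≡ 7 (mod 8), (2 / 7) = +1. Now have (3 / 7).
Both 3 ≡ 3 and 7 ≡ 3 (mod 4), so reciprocity gives (3 / 7) = -(7 / 3). Reduce: 7 ≡ 1 (mod 3). Now have -(1 / 3).
(1 / 3) = 1. Collecting the sign factors: -1.
Second factor (358 / 433):
Factor out 2: 358 = 2·179. Since 433 ≡ 1 (mod 8), (2 / 433) = +1. Now have (179 / 433).
433 ≡ 1 (mod 4), so quadratic reciprocity gives (179 / 433) = (433 / 179). Reduce: 433 ≡ 75 (mod 179). Now have (75 / 179).
Both 75 ≡ 3 and 179 ≡ 3 (mod 4), so reciprocity gives (75 / 179) = -(179 / 75). Reduce: 179 ≡ 29 (mod 75). Now have -(29 / 75).
29 ≡ 1 (mod 4), so quadratic reciprocity gives (29 / 75) = (75 / 29). Reduce: 75 ≡ 17 (mod 29). Now have -(17 / 29).
17 ≡ 1 (mod 4), so quadratic reciprocity gives (17 / 29) = (29 / 17). Reduce: 29 ≡ 12 (mod 17). Now have -(12 / 17).
Factor out 2: 12 = 2^2·3. Since 17 ≡ 1 (mod 8), (2 / 17) = +1, and (2 / 17)^2 = +1. Now have -(3 / 17).
17 ≡ 1 (mod 4), so quadratic reciprocity gives (3 / 17) = (17 / 3). Reduce: 17 ≡ 2 (mod 3). Now have -(2 / 3).
Factor out 2: 2 = 2. Since 3 ≡ 3 (mod 8), (2 / 3) = -1. Now have (1 / 3).
(1 / 3) = 1. Collecting the sign factors: 1.
Product: (-1)·(1) = -1.

-1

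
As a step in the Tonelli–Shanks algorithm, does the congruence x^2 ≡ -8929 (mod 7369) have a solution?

(-8929/7369)
  = (5809/7369)    [-8929 ≡ 5809 mod 7369]
  = (7369/5809)    [QR: 5809 ≡ 1 mod 4, sign kept]
  = (1560/5809)    [7369 ≡ 1560 mod 5809]
  = (195/5809)    [5809 ≡ 1 mod 8 ⇒ (2/5809)^3 = +1]
  = (5809/195)    [QR: 5809 ≡ 1 mod 4, sign kept]
  = (154/195)    [5809 ≡ 154 mod 195]
  = -(77/195)    [195 ≡ 3 mod 8 ⇒ (2/195) = -1]
  = -(195/77)    [QR: 77 ≡ 1 mod 4, sign kept]
  = -(41/77)    [195 ≡ 41 mod 77]
  = -(77/41)    [QR: 41 ≡ 1 mod 4, sign kept]
  = -(36/41)    [77 ≡ 36 mod 41]
  = -(9/41)    [41 ≡ 1 mod 8 ⇒ (2/41)^2 = +1]
  = -(41/9)    [QR: 9 ≡ 1 mod 4, sign kept]
  = -(5/9)    [41 ≡ 5 mod 9]
  = -(9/5)    [QR: 5 ≡ 1 mod 4, sign kept]
  = -(4/5)    [9 ≡ 4 mod 5]
  = -(1/5)    [5 ≡ 5 mod 8 ⇒ (2/5)^2 = +1]
  = -1    [(1/5) = 1]
(-8929/7369) = -1, and 7369 is prime, so -8929 is not a quadratic residue mod 7369.

no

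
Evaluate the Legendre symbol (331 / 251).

1

(331 / 251)
  = (80 / 251)    [331 ≡ 80 mod 251]
  = (5 / 251)    [251 ≡ 3 mod 8 ⇒ (2 / 251)^4 = +1]
  = (251 / 5)    [QR: 5 ≡ 1 mod 4, sign kept]
  = (1 / 5)    [251 ≡ 1 mod 5]
  = 1    [(1 / 5) = 1]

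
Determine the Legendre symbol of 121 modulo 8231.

(121 / 8231)
  = (8231 / 121)    [QR: 121 ≡ 1 mod 4, sign kept]
  = (3 / 121)    [8231 ≡ 3 mod 121]
  = (121 / 3)    [QR: 121 ≡ 1 mod 4, sign kept]
  = (1 / 3)    [121 ≡ 1 mod 3]
  = 1    [(1 / 3) = 1]

1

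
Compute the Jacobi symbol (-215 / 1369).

1

Reduce the numerator: -215 ≡ 1154 (mod 1369), so (-215 / 1369) = (1154 / 1369).
Factor out 2: 1154 = 2·577. Since 1369 ≡ 1 (mod 8), (2 / 1369) = +1. Now have (577 / 1369).
577 ≡ 1 (mod 4), so quadratic reciprocity gives (577 / 1369) = (1369 / 577). Reduce: 1369 ≡ 215 (mod 577). Now have (215 / 577).
577 ≡ 1 (mod 4), so quadratic reciprocity gives (215 / 577) = (577 / 215). Reduce: 577 ≡ 147 (mod 215). Now have (147 / 215).
Both 147 ≡ 3 and 215 ≡ 3 (mod 4), so reciprocity gives (147 / 215) = -(215 / 147). Reduce: 215 ≡ 68 (mod 147). Now have -(68 / 147).
Factor out 2: 68 = 2^2·17. Since 147 ≡ 3 (mod 8), (2 / 147) = -1, and (2 / 147)^2 = +1. Now have -(17 / 147).
17 ≡ 1 (mod 4), so quadratic reciprocity gives (17 / 147) = (147 / 17). Reduce: 147 ≡ 11 (mod 17). Now have -(11 / 17).
17 ≡ 1 (mod 4), so quadratic reciprocity gives (11 / 17) = (17 / 11). Reduce: 17 ≡ 6 (mod 11). Now have -(6 / 11).
Factor out 2: 6 = 2·3. Since 11 ≡ 3 (mod 8), (2 / 11) = -1. Now have (3 / 11).
Both 3 ≡ 3 and 11 ≡ 3 (mod 4), so reciprocity gives (3 / 11) = -(11 / 3). Reduce: 11 ≡ 2 (mod 3). Now have -(2 / 3).
Factor out 2: 2 = 2. Since 3 ≡ 3 (mod 8), (2 / 3) = -1. Now have (1 / 3).
(1 / 3) = 1. Collecting the sign factors: 1.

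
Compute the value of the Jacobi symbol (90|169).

Factor out 2: 90 = 2·45. Since 169 ≡ 1 (mod 8), (2|169) = +1. Now have (45|169).
45 ≡ 1 (mod 4), so quadratic reciprocity gives (45|169) = (169|45). Reduce: 169 ≡ 34 (mod 45). Now have (34|45).
Factor out 2: 34 = 2·17. Since 45 ≡ 5 (mod 8), (2|45) = -1. Now have -(17|45).
17 ≡ 1 (mod 4), so quadratic reciprocity gives (17|45) = (45|17). Reduce: 45 ≡ 11 (mod 17). Now have -(11|17).
17 ≡ 1 (mod 4), so quadratic reciprocity gives (11|17) = (17|11). Reduce: 17 ≡ 6 (mod 11). Now have -(6|11).
Factor out 2: 6 = 2·3. Since 11 ≡ 3 (mod 8), (2|11) = -1. Now have (3|11).
Both 3 ≡ 3 and 11 ≡ 3 (mod 4), so reciprocity gives (3|11) = -(11|3). Reduce: 11 ≡ 2 (mod 3). Now have -(2|3).
Factor out 2: 2 = 2. Since 3 ≡ 3 (mod 8), (2|3) = -1. Now have (1|3).
(1|3) = 1. Collecting the sign factors: 1.

1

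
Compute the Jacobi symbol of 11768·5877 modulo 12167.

-1

By multiplicativity, (11768·5877/12167) = (11768/12167)·(5877/12167).
First factor (11768/12167):
(11768/12167)
  = (1471/12167)    [12167 ≡ 7 mod 8 ⇒ (2/12167)^3 = +1]
  = -(12167/1471)    [QR: both ≡ 3 mod 4, sign flips]
  = -(399/1471)    [12167 ≡ 399 mod 1471]
  = (1471/399)    [QR: both ≡ 3 mod 4, sign flips]
  = (274/399)    [1471 ≡ 274 mod 399]
  = (137/399)    [399 ≡ 7 mod 8 ⇒ (2/399) = +1]
  = (399/137)    [QR: 137 ≡ 1 mod 4, sign kept]
  = (125/137)    [399 ≡ 125 mod 137]
  = (137/125)    [QR: 125 ≡ 1 mod 4, sign kept]
  = (12/125)    [137 ≡ 12 mod 125]
  = (3/125)    [125 ≡ 5 mod 8 ⇒ (2/125)^2 = +1]
  = (125/3)    [QR: 125 ≡ 1 mod 4, sign kept]
  = (2/3)    [125 ≡ 2 mod 3]
  = -(1/3)    [3 ≡ 3 mod 8 ⇒ (2/3) = -1]
  = -1    [(1/3) = 1]
Second factor (5877/12167):
(5877/12167)
  = (12167/5877)    [QR: 5877 ≡ 1 mod 4, sign kept]
  = (413/5877)    [12167 ≡ 413 mod 5877]
  = (5877/413)    [QR: 413 ≡ 1 mod 4, sign kept]
  = (95/413)    [5877 ≡ 95 mod 413]
  = (413/95)    [QR: 413 ≡ 1 mod 4, sign kept]
  = (33/95)    [413 ≡ 33 mod 95]
  = (95/33)    [QR: 33 ≡ 1 mod 4, sign kept]
  = (29/33)    [95 ≡ 29 mod 33]
  = (33/29)    [QR: 29 ≡ 1 mod 4, sign kept]
  = (4/29)    [33 ≡ 4 mod 29]
  = (1/29)    [29 ≡ 5 mod 8 ⇒ (2/29)^2 = +1]
  = 1    [(1/29) = 1]
Product: (-1)·(1) = -1.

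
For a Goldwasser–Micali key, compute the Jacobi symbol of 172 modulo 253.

1

Factor out 2: 172 = 2^2·43. Since 253 ≡ 5 (mod 8), (2|253) = -1, and (2|253)^2 = +1. Now have (43|253).
253 ≡ 1 (mod 4), so quadratic reciprocity gives (43|253) = (253|43). Reduce: 253 ≡ 38 (mod 43). Now have (38|43).
Factor out 2: 38 = 2·19. Since 43 ≡ 3 (mod 8), (2|43) = -1. Now have -(19|43).
Both 19 ≡ 3 and 43 ≡ 3 (mod 4), so reciprocity gives (19|43) = -(43|19). Reduce: 43 ≡ 5 (mod 19). Now have (5|19).
5 ≡ 1 (mod 4), so quadratic reciprocity gives (5|19) = (19|5). Reduce: 19 ≡ 4 (mod 5). Now have (4|5).
Factor out 2: 4 = 2^2. Since 5 ≡ 5 (mod 8), (2|5) = -1, and (2|5)^2 = +1. Now have (1|5).
(1|5) = 1. Collecting the sign factors: 1.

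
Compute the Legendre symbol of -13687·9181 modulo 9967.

-1

By multiplicativity, (-13687·9181/9967) = (-13687/9967)·(9181/9967).
First factor (-13687/9967):
Reduce the numerator: -13687 ≡ 6247 (mod 9967), so (-13687/9967) = (6247/9967).
Both 6247 ≡ 3 and 9967 ≡ 3 (mod 4), so reciprocity gives (6247/9967) = -(9967/6247). Reduce: 9967 ≡ 3720 (mod 6247). Now have -(3720/6247).
Factor out 2: 3720 = 2^3·465. Since 6247 ≡ 7 (mod 8), (2/6247) = +1, and (2/6247)^3 = +1. Now have -(465/6247).
465 ≡ 1 (mod 4), so quadratic reciprocity gives (465/6247) = (6247/465). Reduce: 6247 ≡ 202 (mod 465). Now have -(202/465).
Factor out 2: 202 = 2·101. Since 465 ≡ 1 (mod 8), (2/465) = +1. Now have -(101/465).
101 ≡ 1 (mod 4), so quadratic reciprocity gives (101/465) = (465/101). Reduce: 465 ≡ 61 (mod 101). Now have -(61/101).
61 ≡ 1 (mod 4), so quadratic reciprocity gives (61/101) = (101/61). Reduce: 101 ≡ 40 (mod 61). Now have -(40/61).
Factor out 2: 40 = 2^3·5. Since 61 ≡ 5 (mod 8), (2/61) = -1, and (2/61)^3 = -1. Now have (5/61).
5 ≡ 1 (mod 4), so quadratic reciprocity gives (5/61) = (61/5). Reduce: 61 ≡ 1 (mod 5). Now have (1/5).
(1/5) = 1. Collecting the sign factors: 1.
Second factor (9181/9967):
9181 ≡ 1 (mod 4), so quadratic reciprocity gives (9181/9967) = (9967/9181). Reduce: 9967 ≡ 786 (mod 9181). Now have (786/9181).
Factor out 2: 786 = 2·393. Since 9181 ≡ 5 (mod 8), (2/9181) = -1. Now have -(393/9181).
393 ≡ 1 (mod 4), so quadratic reciprocity gives (393/9181) = (9181/393). Reduce: 9181 ≡ 142 (mod 393). Now have -(142/393).
Factor out 2: 142 = 2·71. Since 393 ≡ 1 (mod 8), (2/393) = +1. Now have -(71/393).
393 ≡ 1 (mod 4), so quadratic reciprocity gives (71/393) = (393/71). Reduce: 393 ≡ 38 (mod 71). Now have -(38/71).
Factor out 2: 38 = 2·19. Since 71 ≡ 7 (mod 8), (2/71) = +1. Now have -(19/71).
Both 19 ≡ 3 and 71 ≡ 3 (mod 4), so reciprocity gives (19/71) = -(71/19). Reduce: 71 ≡ 14 (mod 19). Now have (14/19).
Factor out 2: 14 = 2·7. Since 19 ≡ 3 (mod 8), (2/19) = -1. Now have -(7/19).
Both 7 ≡ 3 and 19 ≡ 3 (mod 4), so reciprocity gives (7/19) = -(19/7). Reduce: 19 ≡ 5 (mod 7). Now have (5/7).
5 ≡ 1 (mod 4), so quadratic reciprocity gives (5/7) = (7/5). Reduce: 7 ≡ 2 (mod 5). Now have (2/5).
Factor out 2: 2 = 2. Since 5 ≡ 5 (mod 8), (2/5) = -1. Now have -(1/5).
(1/5) = 1. Collecting the sign factors: -1.
Product: (1)·(-1) = -1.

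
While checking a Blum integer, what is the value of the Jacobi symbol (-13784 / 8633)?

-1

(-13784 / 8633)
  = (13784 / 8633)    [8633 ≡ 1 mod 4 ⇒ (-1 / 8633) = +1]
  = (5151 / 8633)    [13784 ≡ 5151 mod 8633]
  = (8633 / 5151)    [QR: 8633 ≡ 1 mod 4, sign kept]
  = (3482 / 5151)    [8633 ≡ 3482 mod 5151]
  = (1741 / 5151)    [5151 ≡ 7 mod 8 ⇒ (2 / 5151) = +1]
  = (5151 / 1741)    [QR: 1741 ≡ 1 mod 4, sign kept]
  = (1669 / 1741)    [5151 ≡ 1669 mod 1741]
  = (1741 / 1669)    [QR: 1669 ≡ 1 mod 4, sign kept]
  = (72 / 1669)    [1741 ≡ 72 mod 1669]
  = -(9 / 1669)    [1669 ≡ 5 mod 8 ⇒ (2 / 1669)^3 = -1]
  = -(1669 / 9)    [QR: 9 ≡ 1 mod 4, sign kept]
  = -(4 / 9)    [1669 ≡ 4 mod 9]
  = -(1 / 9)    [9 ≡ 1 mod 8 ⇒ (2 / 9)^2 = +1]
  = -1    [(1 / 9) = 1]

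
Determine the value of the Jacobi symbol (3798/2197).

(3798/2197)
  = (1601/2197)    [3798 ≡ 1601 mod 2197]
  = (2197/1601)    [QR: 1601 ≡ 1 mod 4, sign kept]
  = (596/1601)    [2197 ≡ 596 mod 1601]
  = (149/1601)    [1601 ≡ 1 mod 8 ⇒ (2/1601)^2 = +1]
  = (1601/149)    [QR: 149 ≡ 1 mod 4, sign kept]
  = (111/149)    [1601 ≡ 111 mod 149]
  = (149/111)    [QR: 149 ≡ 1 mod 4, sign kept]
  = (38/111)    [149 ≡ 38 mod 111]
  = (19/111)    [111 ≡ 7 mod 8 ⇒ (2/111) = +1]
  = -(111/19)    [QR: both ≡ 3 mod 4, sign flips]
  = -(16/19)    [111 ≡ 16 mod 19]
  = -(1/19)    [19 ≡ 3 mod 8 ⇒ (2/19)^4 = +1]
  = -1    [(1/19) = 1]

-1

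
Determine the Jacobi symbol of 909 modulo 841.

1

Reduce the numerator: 909 ≡ 68 (mod 841), so (909/841) = (68/841).
Factor out 2: 68 = 2^2·17. Since 841 ≡ 1 (mod 8), (2/841) = +1, and (2/841)^2 = +1. Now have (17/841).
17 ≡ 1 (mod 4), so quadratic reciprocity gives (17/841) = (841/17). Reduce: 841 ≡ 8 (mod 17). Now have (8/17).
Factor out 2: 8 = 2^3. Since 17 ≡ 1 (mod 8), (2/17) = +1, and (2/17)^3 = +1. Now have (1/17).
(1/17) = 1. Collecting the sign factors: 1.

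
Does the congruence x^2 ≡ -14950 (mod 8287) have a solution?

Reduce the numerator: -14950 ≡ 1624 (mod 8287), so (-14950/8287) = (1624/8287).
Factor out 2: 1624 = 2^3·203. Since 8287 ≡ 7 (mod 8), (2/8287) = +1, and (2/8287)^3 = +1. Now have (203/8287).
Both 203 ≡ 3 and 8287 ≡ 3 (mod 4), so reciprocity gives (203/8287) = -(8287/203). Reduce: 8287 ≡ 167 (mod 203). Now have -(167/203).
Both 167 ≡ 3 and 203 ≡ 3 (mod 4), so reciprocity gives (167/203) = -(203/167). Reduce: 203 ≡ 36 (mod 167). Now have (36/167).
Factor out 2: 36 = 2^2·9. Since 167 ≡ 7 (mod 8), (2/167) = +1, and (2/167)^2 = +1. Now have (9/167).
9 ≡ 1 (mod 4), so quadratic reciprocity gives (9/167) = (167/9). Reduce: 167 ≡ 5 (mod 9). Now have (5/9).
5 ≡ 1 (mod 4), so quadratic reciprocity gives (5/9) = (9/5). Reduce: 9 ≡ 4 (mod 5). Now have (4/5).
Factor out 2: 4 = 2^2. Since 5 ≡ 5 (mod 8), (2/5) = -1, and (2/5)^2 = +1. Now have (1/5).
(1/5) = 1. Collecting the sign factors: 1.
(-14950/8287) = 1, and 8287 is prime, so -14950 is a quadratic residue mod 8287.

yes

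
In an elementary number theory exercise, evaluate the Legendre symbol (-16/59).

Reduce the numerator: -16 ≡ 43 (mod 59), so (-16/59) = (43/59).
Both 43 ≡ 3 and 59 ≡ 3 (mod 4), so reciprocity gives (43/59) = -(59/43). Reduce: 59 ≡ 16 (mod 43). Now have -(16/43).
Factor out 2: 16 = 2^4. Since 43 ≡ 3 (mod 8), (2/43) = -1, and (2/43)^4 = +1. Now have -(1/43).
(1/43) = 1. Collecting the sign factors: -1.

-1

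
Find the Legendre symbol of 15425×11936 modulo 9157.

1

By multiplicativity, (15425·11936/9157) = (15425/9157)·(11936/9157).
First factor (15425/9157):
Reduce the numerator: 15425 ≡ 6268 (mod 9157), so (15425/9157) = (6268/9157).
Factor out 2: 6268 = 2^2·1567. Since 9157 ≡ 5 (mod 8), (2/9157) = -1, and (2/9157)^2 = +1. Now have (1567/9157).
9157 ≡ 1 (mod 4), so quadratic reciprocity gives (1567/9157) = (9157/1567). Reduce: 9157 ≡ 1322 (mod 1567). Now have (1322/1567).
Factor out 2: 1322 = 2·661. Since 1567 ≡ 7 (mod 8), (2/1567) = +1. Now have (661/1567).
661 ≡ 1 (mod 4), so quadratic reciprocity gives (661/1567) = (1567/661). Reduce: 1567 ≡ 245 (mod 661). Now have (245/661).
245 ≡ 1 (mod 4), so quadratic reciprocity gives (245/661) = (661/245). Reduce: 661 ≡ 171 (mod 245). Now have (171/245).
245 ≡ 1 (mod 4), so quadratic reciprocity gives (171/245) = (245/171). Reduce: 245 ≡ 74 (mod 171). Now have (74/171).
Factor out 2: 74 = 2·37. Since 171 ≡ 3 (mod 8), (2/171) = -1. Now have -(37/171).
37 ≡ 1 (mod 4), so quadratic reciprocity gives (37/171) = (171/37). Reduce: 171 ≡ 23 (mod 37). Now have -(23/37).
37 ≡ 1 (mod 4), so quadratic reciprocity gives (23/37) = (37/23). Reduce: 37 ≡ 14 (mod 23). Now have -(14/23).
Factor out 2: 14 = 2·7. Since 23 ≡ 7 (mod 8), (2/23) = +1. Now have -(7/23).
Both 7 ≡ 3 and 23 ≡ 3 (mod 4), so reciprocity gives (7/23) = -(23/7). Reduce: 23 ≡ 2 (mod 7). Now have (2/7).
Factor out 2: 2 = 2. Since 7 ≡ 7 (mod 8), (2/7) = +1. Now have (1/7).
(1/7) = 1. Collecting the sign factors: 1.
Second factor (11936/9157):
Reduce the numerator: 11936 ≡ 2779 (mod 9157), so (11936/9157) = (2779/9157).
9157 ≡ 1 (mod 4), so quadratic reciprocity gives (2779/9157) = (9157/2779). Reduce: 9157 ≡ 820 (mod 2779). Now have (820/2779).
Factor out 2: 820 = 2^2·205. Since 2779 ≡ 3 (mod 8), (2/2779) = -1, and (2/2779)^2 = +1. Now have (205/2779).
205 ≡ 1 (mod 4), so quadratic reciprocity gives (205/2779) = (2779/205). Reduce: 2779 ≡ 114 (mod 205). Now have (114/205).
Factor out 2: 114 = 2·57. Since 205 ≡ 5 (mod 8), (2/205) = -1. Now have -(57/205).
57 ≡ 1 (mod 4), so quadratic reciprocity gives (57/205) = (205/57). Reduce: 205 ≡ 34 (mod 57). Now have -(34/57).
Factor out 2: 34 = 2·17. Since 57 ≡ 1 (mod 8), (2/57) = +1. Now have -(17/57).
17 ≡ 1 (mod 4), so quadratic reciprocity gives (17/57) = (57/17). Reduce: 57 ≡ 6 (mod 17). Now have -(6/17).
Factor out 2: 6 = 2·3. Since 17 ≡ 1 (mod 8), (2/17) = +1. Now have -(3/17).
17 ≡ 1 (mod 4), so quadratic reciprocity gives (3/17) = (17/3). Reduce: 17 ≡ 2 (mod 3). Now have -(2/3).
Factor out 2: 2 = 2. Since 3 ≡ 3 (mod 8), (2/3) = -1. Now have (1/3).
(1/3) = 1. Collecting the sign factors: 1.
Product: (1)·(1) = 1.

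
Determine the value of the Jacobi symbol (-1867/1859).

(-1867/1859)
  = -(1867/1859)    [1859 ≡ 3 mod 4 ⇒ (-1/1859) = -1]
  = -(8/1859)    [1867 ≡ 8 mod 1859]
  = (1/1859)    [1859 ≡ 3 mod 8 ⇒ (2/1859)^3 = -1]
  = 1    [(1/1859) = 1]

1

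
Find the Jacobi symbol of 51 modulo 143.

-1

Both 51 ≡ 3 and 143 ≡ 3 (mod 4), so reciprocity gives (51|143) = -(143|51). Reduce: 143 ≡ 41 (mod 51). Now have -(41|51).
41 ≡ 1 (mod 4), so quadratic reciprocity gives (41|51) = (51|41). Reduce: 51 ≡ 10 (mod 41). Now have -(10|41).
Factor out 2: 10 = 2·5. Since 41 ≡ 1 (mod 8), (2|41) = +1. Now have -(5|41).
5 ≡ 1 (mod 4), so quadratic reciprocity gives (5|41) = (41|5). Reduce: 41 ≡ 1 (mod 5). Now have -(1|5).
(1|5) = 1. Collecting the sign factors: -1.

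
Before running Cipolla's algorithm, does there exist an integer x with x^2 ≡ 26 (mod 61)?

(26/61)
  = -(13/61)    [61 ≡ 5 mod 8 ⇒ (2/61) = -1]
  = -(61/13)    [QR: 13 ≡ 1 mod 4, sign kept]
  = -(9/13)    [61 ≡ 9 mod 13]
  = -(13/9)    [QR: 9 ≡ 1 mod 4, sign kept]
  = -(4/9)    [13 ≡ 4 mod 9]
  = -(1/9)    [9 ≡ 1 mod 8 ⇒ (2/9)^2 = +1]
  = -1    [(1/9) = 1]
(26/61) = -1, and 61 is prime, so 26 is not a quadratic residue mod 61.

no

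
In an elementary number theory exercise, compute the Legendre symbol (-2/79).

-1

Reduce the numerator: -2 ≡ 77 (mod 79), so (-2/79) = (77/79).
77 ≡ 1 (mod 4), so quadratic reciprocity gives (77/79) = (79/77). Reduce: 79 ≡ 2 (mod 77). Now have (2/77).
Factor out 2: 2 = 2. Since 77 ≡ 5 (mod 8), (2/77) = -1. Now have -(1/77).
(1/77) = 1. Collecting the sign factors: -1.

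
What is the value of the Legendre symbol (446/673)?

1

(446/673)
  = (223/673)    [673 ≡ 1 mod 8 ⇒ (2/673) = +1]
  = (673/223)    [QR: 673 ≡ 1 mod 4, sign kept]
  = (4/223)    [673 ≡ 4 mod 223]
  = (1/223)    [223 ≡ 7 mod 8 ⇒ (2/223)^2 = +1]
  = 1    [(1/223) = 1]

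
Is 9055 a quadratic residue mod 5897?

(9055/5897)
  = (3158/5897)    [9055 ≡ 3158 mod 5897]
  = (1579/5897)    [5897 ≡ 1 mod 8 ⇒ (2/5897) = +1]
  = (5897/1579)    [QR: 5897 ≡ 1 mod 4, sign kept]
  = (1160/1579)    [5897 ≡ 1160 mod 1579]
  = -(145/1579)    [1579 ≡ 3 mod 8 ⇒ (2/1579)^3 = -1]
  = -(1579/145)    [QR: 145 ≡ 1 mod 4, sign kept]
  = -(129/145)    [1579 ≡ 129 mod 145]
  = -(145/129)    [QR: 129 ≡ 1 mod 4, sign kept]
  = -(16/129)    [145 ≡ 16 mod 129]
  = -(1/129)    [129 ≡ 1 mod 8 ⇒ (2/129)^4 = +1]
  = -1    [(1/129) = 1]
The Legendre symbol is -1, so x^2 ≡ 9055 (mod 5897) has no solution.

no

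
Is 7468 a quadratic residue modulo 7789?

yes

(7468/7789)
  = (1867/7789)    [7789 ≡ 5 mod 8 ⇒ (2/7789)^2 = +1]
  = (7789/1867)    [QR: 7789 ≡ 1 mod 4, sign kept]
  = (321/1867)    [7789 ≡ 321 mod 1867]
  = (1867/321)    [QR: 321 ≡ 1 mod 4, sign kept]
  = (262/321)    [1867 ≡ 262 mod 321]
  = (131/321)    [321 ≡ 1 mod 8 ⇒ (2/321) = +1]
  = (321/131)    [QR: 321 ≡ 1 mod 4, sign kept]
  = (59/131)    [321 ≡ 59 mod 131]
  = -(131/59)    [QR: both ≡ 3 mod 4, sign flips]
  = -(13/59)    [131 ≡ 13 mod 59]
  = -(59/13)    [QR: 13 ≡ 1 mod 4, sign kept]
  = -(7/13)    [59 ≡ 7 mod 13]
  = -(13/7)    [QR: 13 ≡ 1 mod 4, sign kept]
  = -(6/7)    [13 ≡ 6 mod 7]
  = -(3/7)    [7 ≡ 7 mod 8 ⇒ (2/7) = +1]
  = (7/3)    [QR: both ≡ 3 mod 4, sign flips]
  = (1/3)    [7 ≡ 1 mod 3]
  = 1    [(1/3) = 1]
(7468/7789) = 1, and 7789 is prime, so 7468 is a quadratic residue mod 7789.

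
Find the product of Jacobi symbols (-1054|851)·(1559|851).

By multiplicativity, (-1054·1559|851) = (-1054|851)·(1559|851).
First factor (-1054|851):
(-1054|851)
  = -(1054|851)    [851 ≡ 3 mod 4 ⇒ (-1|851) = -1]
  = -(203|851)    [1054 ≡ 203 mod 851]
  = (851|203)    [QR: both ≡ 3 mod 4, sign flips]
  = (39|203)    [851 ≡ 39 mod 203]
  = -(203|39)    [QR: both ≡ 3 mod 4, sign flips]
  = -(8|39)    [203 ≡ 8 mod 39]
  = -(1|39)    [39 ≡ 7 mod 8 ⇒ (2|39)^3 = +1]
  = -1    [(1|39) = 1]
Second factor (1559|851):
(1559|851)
  = (708|851)    [1559 ≡ 708 mod 851]
  = (177|851)    [851 ≡ 3 mod 8 ⇒ (2|851)^2 = +1]
  = (851|177)    [QR: 177 ≡ 1 mod 4, sign kept]
  = (143|177)    [851 ≡ 143 mod 177]
  = (177|143)    [QR: 177 ≡ 1 mod 4, sign kept]
  = (34|143)    [177 ≡ 34 mod 143]
  = (17|143)    [143 ≡ 7 mod 8 ⇒ (2|143) = +1]
  = (143|17)    [QR: 17 ≡ 1 mod 4, sign kept]
  = (7|17)    [143 ≡ 7 mod 17]
  = (17|7)    [QR: 17 ≡ 1 mod 4, sign kept]
  = (3|7)    [17 ≡ 3 mod 7]
  = -(7|3)    [QR: both ≡ 3 mod 4, sign flips]
  = -(1|3)    [7 ≡ 1 mod 3]
  = -1    [(1|3) = 1]
Product: (-1)·(-1) = 1.

1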